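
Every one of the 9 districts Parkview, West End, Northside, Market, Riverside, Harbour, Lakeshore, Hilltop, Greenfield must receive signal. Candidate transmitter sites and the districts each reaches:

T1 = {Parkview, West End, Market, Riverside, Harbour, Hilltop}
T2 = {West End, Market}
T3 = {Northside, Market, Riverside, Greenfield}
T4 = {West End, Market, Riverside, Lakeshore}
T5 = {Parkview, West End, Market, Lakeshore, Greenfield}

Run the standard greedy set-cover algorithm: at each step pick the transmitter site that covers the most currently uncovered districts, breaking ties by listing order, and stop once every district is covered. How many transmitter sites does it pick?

Pick 1: T1 covers 6 new districts (Parkview, West End, Market, Riverside, Harbour, Hilltop).
Pick 2: T3 covers 2 new districts (Northside, Greenfield).
Pick 3: T4 covers 1 new districts (Lakeshore).
Greedy uses 3 transmitter sites.

3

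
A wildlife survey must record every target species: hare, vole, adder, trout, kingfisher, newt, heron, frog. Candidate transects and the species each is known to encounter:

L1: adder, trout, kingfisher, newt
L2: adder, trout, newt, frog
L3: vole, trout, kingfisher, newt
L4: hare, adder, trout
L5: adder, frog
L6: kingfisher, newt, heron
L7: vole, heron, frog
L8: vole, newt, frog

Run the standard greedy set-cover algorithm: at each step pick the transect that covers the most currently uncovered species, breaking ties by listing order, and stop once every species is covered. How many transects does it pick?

3

Pick 1: L1 covers 4 new species (adder, trout, kingfisher, newt).
Pick 2: L7 covers 3 new species (vole, heron, frog).
Pick 3: L4 covers 1 new species (hare).
Greedy uses 3 transects.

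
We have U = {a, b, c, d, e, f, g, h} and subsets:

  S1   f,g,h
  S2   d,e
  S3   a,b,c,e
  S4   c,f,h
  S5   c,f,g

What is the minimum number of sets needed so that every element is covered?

S1, S2, S3 together cover {a, b, c, d, e, f, g, h} — every element.
No 2 of the 5 sets cover everything (all 10 pairs fall short), so 3 is minimum.

3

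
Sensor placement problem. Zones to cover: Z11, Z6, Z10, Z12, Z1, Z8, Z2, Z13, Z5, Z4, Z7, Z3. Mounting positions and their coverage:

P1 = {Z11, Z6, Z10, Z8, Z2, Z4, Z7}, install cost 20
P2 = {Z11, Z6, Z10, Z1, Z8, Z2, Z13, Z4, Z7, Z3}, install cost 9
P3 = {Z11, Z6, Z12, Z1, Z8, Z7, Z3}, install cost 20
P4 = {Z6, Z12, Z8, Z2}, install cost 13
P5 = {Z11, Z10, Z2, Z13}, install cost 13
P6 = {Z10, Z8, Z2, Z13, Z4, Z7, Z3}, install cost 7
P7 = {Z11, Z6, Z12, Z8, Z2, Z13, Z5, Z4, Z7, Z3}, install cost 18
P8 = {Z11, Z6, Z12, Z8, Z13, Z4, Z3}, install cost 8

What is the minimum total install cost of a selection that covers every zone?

P2, P7 cover every zone at install cost 9 + 18 = 27.
Any cover uses at least 2 sensor positions; among all covering selections none totals below 27.
Greedy by coverage-per-install cost would pick P2, P8, P7 for 35 — worse than the optimum 27.

27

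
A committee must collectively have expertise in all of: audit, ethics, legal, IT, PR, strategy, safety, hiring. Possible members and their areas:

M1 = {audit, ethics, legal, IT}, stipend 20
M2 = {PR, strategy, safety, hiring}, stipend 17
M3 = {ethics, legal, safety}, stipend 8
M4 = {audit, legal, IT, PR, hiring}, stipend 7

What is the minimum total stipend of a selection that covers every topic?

M2, M3, M4 cover every topic at stipend 17 + 8 + 7 = 32.
Any cover uses at least 2 members; among all covering selections none totals below 32.

32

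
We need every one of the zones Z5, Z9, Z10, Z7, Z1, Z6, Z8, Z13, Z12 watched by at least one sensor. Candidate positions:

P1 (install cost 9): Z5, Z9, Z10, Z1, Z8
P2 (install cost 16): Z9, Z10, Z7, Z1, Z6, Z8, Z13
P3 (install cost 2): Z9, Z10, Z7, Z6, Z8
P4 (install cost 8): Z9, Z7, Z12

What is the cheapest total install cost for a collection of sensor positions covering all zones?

P1, P2, P4 cover every zone at install cost 9 + 16 + 8 = 33.
Any cover uses at least 3 sensor positions; among all covering selections none totals below 33.
Greedy by coverage-per-install cost would pick P3, P1, P4, P2 for 35 — worse than the optimum 33.

33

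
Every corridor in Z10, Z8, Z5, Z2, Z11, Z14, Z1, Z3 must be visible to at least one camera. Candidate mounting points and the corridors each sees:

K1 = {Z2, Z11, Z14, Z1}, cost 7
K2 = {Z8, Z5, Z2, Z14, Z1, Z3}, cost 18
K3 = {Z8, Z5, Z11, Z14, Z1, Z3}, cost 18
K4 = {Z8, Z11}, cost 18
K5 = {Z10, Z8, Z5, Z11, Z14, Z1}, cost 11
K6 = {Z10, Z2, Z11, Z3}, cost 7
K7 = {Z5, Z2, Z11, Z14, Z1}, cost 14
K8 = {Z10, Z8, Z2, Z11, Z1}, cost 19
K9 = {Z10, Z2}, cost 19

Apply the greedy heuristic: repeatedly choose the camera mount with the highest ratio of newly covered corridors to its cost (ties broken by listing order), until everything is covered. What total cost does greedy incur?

25

Pick 1: K1 adds 4 new (Z2, Z11, Z14, Z1) at cost 7 (ratio 4/7).
Pick 2: K6 adds 2 new (Z10, Z3) at cost 7 (ratio 2/7).
Pick 3: K5 adds 2 new (Z8, Z5) at cost 11 (ratio 2/11).
Greedy total cost: 7 + 7 + 11 = 25. (The true optimum is 18, so greedy overshoots here.)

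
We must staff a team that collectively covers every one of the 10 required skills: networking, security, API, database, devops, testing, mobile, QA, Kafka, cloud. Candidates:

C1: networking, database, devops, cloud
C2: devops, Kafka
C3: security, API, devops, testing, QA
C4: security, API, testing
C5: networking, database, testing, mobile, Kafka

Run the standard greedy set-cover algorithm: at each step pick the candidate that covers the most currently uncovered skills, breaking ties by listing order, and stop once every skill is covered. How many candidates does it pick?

3

Pick 1: C3 covers 5 new skills (security, API, devops, testing, QA).
Pick 2: C5 covers 4 new skills (networking, database, mobile, Kafka).
Pick 3: C1 covers 1 new skills (cloud).
Greedy uses 3 candidates.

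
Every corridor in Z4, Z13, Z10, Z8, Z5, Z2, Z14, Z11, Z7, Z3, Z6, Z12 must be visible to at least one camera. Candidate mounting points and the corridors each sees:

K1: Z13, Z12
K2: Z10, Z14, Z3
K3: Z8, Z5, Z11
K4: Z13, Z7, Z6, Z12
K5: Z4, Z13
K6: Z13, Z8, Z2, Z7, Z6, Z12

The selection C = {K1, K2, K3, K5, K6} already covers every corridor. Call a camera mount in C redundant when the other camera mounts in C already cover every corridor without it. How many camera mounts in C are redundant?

1

Drop K1: the rest still cover every corridor — redundant.
Drop K2: Z10, Z14, Z3 uncovered — not redundant.
Drop K3: Z5, Z11 uncovered — not redundant.
Drop K5: Z4 uncovered — not redundant.
Drop K6: Z2, Z7, Z6 uncovered — not redundant.
1 redundant: K1.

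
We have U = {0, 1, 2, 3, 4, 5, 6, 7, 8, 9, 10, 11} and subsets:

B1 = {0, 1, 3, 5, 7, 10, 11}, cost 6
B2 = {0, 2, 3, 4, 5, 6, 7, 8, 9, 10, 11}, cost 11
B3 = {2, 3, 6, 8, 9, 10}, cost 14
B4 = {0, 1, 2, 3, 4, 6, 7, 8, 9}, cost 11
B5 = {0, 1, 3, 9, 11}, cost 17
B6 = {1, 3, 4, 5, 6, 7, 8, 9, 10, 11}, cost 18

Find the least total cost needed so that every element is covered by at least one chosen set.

17

B1, B2 cover every element at cost 6 + 11 = 17.
Any cover uses at least 2 sets; among all covering selections none totals below 17.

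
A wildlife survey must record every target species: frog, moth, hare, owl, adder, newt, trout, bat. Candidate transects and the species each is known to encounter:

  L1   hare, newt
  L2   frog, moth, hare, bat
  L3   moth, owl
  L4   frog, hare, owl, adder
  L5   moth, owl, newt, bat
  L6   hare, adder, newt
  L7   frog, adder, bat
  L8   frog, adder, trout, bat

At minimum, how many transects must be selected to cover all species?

L1, L3, L8 together cover {frog, moth, hare, owl, adder, newt, trout, bat} — every species.
No 2 of the 8 transects cover everything (all 28 pairs fall short), so 3 is minimum.
Greedy (largest uncovered first) would take L2, L4, L1, L8 — 4 transects — but 3 suffice.

3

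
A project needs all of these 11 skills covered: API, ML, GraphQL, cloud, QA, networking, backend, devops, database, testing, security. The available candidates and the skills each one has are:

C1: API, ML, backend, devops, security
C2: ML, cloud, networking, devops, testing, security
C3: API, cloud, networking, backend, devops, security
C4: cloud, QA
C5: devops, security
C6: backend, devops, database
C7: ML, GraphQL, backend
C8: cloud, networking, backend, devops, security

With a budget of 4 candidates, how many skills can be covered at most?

10

Choosing C1, C2, C4, C6 covers {API, ML, cloud, QA, networking, backend, devops, database, testing, security} — 10 skills.
No choice of 4 candidates does better; here GraphQL is left uncovered.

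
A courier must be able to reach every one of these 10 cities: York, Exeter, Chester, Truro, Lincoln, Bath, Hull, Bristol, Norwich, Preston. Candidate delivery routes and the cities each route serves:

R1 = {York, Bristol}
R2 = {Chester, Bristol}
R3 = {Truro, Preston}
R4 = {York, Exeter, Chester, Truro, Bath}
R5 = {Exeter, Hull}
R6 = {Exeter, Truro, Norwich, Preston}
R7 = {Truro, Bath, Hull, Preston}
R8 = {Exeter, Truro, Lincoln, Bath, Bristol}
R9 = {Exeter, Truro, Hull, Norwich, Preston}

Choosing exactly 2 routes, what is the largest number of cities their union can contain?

8

Choosing R4, R9 covers {York, Exeter, Chester, Truro, Bath, Hull, Norwich, Preston} — 8 cities.
No choice of 2 routes does better; here Lincoln, Bristol are left uncovered.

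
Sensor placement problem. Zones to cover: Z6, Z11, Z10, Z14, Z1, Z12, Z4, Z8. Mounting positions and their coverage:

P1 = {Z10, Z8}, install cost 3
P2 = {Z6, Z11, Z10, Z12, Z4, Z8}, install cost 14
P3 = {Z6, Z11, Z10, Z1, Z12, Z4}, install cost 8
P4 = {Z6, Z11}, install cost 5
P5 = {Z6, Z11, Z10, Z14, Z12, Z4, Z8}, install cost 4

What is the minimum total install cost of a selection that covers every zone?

P3, P5 cover every zone at install cost 8 + 4 = 12.
Any cover uses at least 2 sensor positions; among all covering selections none totals below 12.

12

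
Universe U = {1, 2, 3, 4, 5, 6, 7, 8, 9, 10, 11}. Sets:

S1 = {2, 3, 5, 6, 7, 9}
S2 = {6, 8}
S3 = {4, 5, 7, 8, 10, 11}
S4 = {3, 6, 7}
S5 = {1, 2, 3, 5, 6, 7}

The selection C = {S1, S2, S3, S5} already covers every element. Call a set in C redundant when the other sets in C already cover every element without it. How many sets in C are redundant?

Drop S1: 9 uncovered — not redundant.
Drop S2: the rest still cover every element — redundant.
Drop S3: 4, 10, 11 uncovered — not redundant.
Drop S5: 1 uncovered — not redundant.
1 redundant: S2.

1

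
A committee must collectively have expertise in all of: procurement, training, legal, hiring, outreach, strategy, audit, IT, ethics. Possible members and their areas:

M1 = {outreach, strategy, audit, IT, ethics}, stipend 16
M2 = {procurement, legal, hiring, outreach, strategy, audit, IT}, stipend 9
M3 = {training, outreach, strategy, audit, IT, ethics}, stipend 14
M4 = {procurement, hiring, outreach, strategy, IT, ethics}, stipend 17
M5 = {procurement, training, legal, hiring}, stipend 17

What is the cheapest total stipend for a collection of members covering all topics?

M2, M3 cover every topic at stipend 9 + 14 = 23.
Any cover uses at least 2 members; among all covering selections none totals below 23.

23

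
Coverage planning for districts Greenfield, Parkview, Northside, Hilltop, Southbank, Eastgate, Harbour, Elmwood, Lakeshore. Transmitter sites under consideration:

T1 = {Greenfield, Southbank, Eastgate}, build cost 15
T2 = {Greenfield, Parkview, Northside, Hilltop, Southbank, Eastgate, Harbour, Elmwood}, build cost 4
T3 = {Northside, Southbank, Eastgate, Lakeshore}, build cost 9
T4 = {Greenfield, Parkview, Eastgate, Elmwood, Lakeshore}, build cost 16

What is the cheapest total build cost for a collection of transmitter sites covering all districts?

T2, T3 cover every district at build cost 4 + 9 = 13.
Any cover uses at least 2 transmitter sites; among all covering selections none totals below 13.

13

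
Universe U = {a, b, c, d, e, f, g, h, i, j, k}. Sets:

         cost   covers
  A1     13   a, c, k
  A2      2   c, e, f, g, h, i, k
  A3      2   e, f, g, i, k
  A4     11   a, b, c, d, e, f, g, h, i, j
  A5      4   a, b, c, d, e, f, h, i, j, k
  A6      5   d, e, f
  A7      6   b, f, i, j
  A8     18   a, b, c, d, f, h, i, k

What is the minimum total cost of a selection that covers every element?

6

A2, A5 cover every element at cost 2 + 4 = 6.
Any cover uses at least 2 sets; among all covering selections none totals below 6.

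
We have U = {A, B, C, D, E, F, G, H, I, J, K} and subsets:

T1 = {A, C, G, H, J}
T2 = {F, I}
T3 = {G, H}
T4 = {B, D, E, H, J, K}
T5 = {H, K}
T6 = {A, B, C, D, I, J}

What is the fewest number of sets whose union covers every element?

3

T1, T2, T4 together cover {A, B, C, D, E, F, G, H, I, J, K} — every element.
No 2 of the 6 sets cover everything (all 15 pairs fall short), so 3 is minimum.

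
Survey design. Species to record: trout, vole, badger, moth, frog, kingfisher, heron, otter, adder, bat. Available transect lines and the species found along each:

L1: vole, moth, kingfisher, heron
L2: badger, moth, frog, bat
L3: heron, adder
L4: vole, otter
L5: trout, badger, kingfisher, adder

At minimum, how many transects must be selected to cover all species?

L1, L2, L4, L5 together cover {trout, vole, badger, moth, frog, kingfisher, heron, otter, adder, bat} — every species.
No 3 of the 5 transects cover everything (all 10 triples fall short), so 4 is minimum.

4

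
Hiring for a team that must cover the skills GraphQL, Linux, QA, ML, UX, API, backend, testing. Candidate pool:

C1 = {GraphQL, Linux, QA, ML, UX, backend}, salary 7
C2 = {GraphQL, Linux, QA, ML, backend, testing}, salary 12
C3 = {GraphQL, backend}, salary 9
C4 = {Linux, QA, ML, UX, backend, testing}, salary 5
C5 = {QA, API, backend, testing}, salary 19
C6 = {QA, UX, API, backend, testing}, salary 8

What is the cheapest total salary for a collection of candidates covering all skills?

C1, C6 cover every skill at salary 7 + 8 = 15.
Any cover uses at least 2 candidates; among all covering selections none totals below 15.

15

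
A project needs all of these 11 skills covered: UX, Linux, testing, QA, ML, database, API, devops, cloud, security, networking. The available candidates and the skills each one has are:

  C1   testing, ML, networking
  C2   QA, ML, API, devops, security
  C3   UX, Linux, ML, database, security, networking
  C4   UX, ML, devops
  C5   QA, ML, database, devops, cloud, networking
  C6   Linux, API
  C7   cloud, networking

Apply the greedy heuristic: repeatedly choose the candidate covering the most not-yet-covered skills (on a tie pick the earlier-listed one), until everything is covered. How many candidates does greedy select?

Pick 1: C3 covers 6 new skills (UX, Linux, ML, database, security, networking).
Pick 2: C2 covers 3 new skills (QA, API, devops).
Pick 3: C1 covers 1 new skills (testing).
Pick 4: C5 covers 1 new skills (cloud).
Greedy uses 4 candidates.

4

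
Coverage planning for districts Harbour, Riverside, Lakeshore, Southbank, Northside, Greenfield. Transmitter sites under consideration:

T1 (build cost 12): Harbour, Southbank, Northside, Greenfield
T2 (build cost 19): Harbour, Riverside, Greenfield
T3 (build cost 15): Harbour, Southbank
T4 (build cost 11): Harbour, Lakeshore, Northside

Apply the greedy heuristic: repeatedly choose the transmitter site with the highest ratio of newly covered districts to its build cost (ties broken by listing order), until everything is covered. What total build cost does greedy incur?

42

Pick 1: T1 adds 4 new (Harbour, Southbank, Northside, Greenfield) at build cost 12 (ratio 4/12).
Pick 2: T4 adds 1 new (Lakeshore) at build cost 11 (ratio 1/11).
Pick 3: T2 adds 1 new (Riverside) at build cost 19 (ratio 1/19).
Greedy total build cost: 12 + 11 + 19 = 42.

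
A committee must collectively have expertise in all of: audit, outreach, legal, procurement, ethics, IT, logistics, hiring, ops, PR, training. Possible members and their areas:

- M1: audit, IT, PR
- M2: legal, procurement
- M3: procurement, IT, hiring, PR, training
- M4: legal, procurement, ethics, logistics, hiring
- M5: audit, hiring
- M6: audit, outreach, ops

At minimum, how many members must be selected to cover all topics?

3

M3, M4, M6 together cover {audit, outreach, legal, procurement, ethics, IT, logistics, hiring, ops, PR, training} — every topic.
No 2 of the 6 members cover everything (all 15 pairs fall short), so 3 is minimum.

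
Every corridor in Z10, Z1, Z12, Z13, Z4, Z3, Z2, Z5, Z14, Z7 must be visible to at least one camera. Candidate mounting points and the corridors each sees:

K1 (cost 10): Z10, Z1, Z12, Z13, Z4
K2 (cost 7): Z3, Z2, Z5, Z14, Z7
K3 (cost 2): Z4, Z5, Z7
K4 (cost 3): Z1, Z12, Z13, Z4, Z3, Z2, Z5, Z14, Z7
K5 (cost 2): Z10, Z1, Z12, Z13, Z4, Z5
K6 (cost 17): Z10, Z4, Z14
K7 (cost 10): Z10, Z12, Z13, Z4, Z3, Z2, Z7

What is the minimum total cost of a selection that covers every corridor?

5

K4, K5 cover every corridor at cost 3 + 2 = 5.
Any cover uses at least 2 camera mounts; among all covering selections none totals below 5.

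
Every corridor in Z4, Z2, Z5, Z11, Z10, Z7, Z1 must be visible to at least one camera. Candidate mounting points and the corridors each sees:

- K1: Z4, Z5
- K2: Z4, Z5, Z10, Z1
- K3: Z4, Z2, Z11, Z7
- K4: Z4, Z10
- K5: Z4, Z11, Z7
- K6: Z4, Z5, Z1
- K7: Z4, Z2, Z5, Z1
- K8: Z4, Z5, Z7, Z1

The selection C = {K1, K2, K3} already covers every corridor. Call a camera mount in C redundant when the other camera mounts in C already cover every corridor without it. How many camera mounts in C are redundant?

Drop K1: the rest still cover every corridor — redundant.
Drop K2: Z10, Z1 uncovered — not redundant.
Drop K3: Z2, Z11, Z7 uncovered — not redundant.
1 redundant: K1.

1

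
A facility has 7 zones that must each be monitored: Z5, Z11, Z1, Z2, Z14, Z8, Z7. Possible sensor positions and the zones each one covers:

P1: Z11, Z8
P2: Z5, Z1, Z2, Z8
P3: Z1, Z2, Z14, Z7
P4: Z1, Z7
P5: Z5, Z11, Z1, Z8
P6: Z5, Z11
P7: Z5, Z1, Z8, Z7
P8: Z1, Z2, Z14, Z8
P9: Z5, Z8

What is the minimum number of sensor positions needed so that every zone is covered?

P3, P5 together cover {Z5, Z11, Z1, Z2, Z14, Z8, Z7} — every zone.
No single sensor position contains all 7 zones, so 2 is optimal.
Greedy (largest uncovered first) would take P2, P3, P1 — 3 sensor positions — but 2 suffice.

2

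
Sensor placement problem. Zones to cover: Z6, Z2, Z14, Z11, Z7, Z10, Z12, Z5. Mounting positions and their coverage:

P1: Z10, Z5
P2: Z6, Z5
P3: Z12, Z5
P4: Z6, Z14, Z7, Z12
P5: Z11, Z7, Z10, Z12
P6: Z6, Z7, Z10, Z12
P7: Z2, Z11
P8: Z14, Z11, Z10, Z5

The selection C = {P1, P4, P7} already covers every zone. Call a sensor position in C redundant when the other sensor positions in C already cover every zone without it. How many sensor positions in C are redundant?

0

Drop P1: Z10, Z5 uncovered — not redundant.
Drop P4: Z6, Z14, Z7, Z12 uncovered — not redundant.
Drop P7: Z2, Z11 uncovered — not redundant.
None of the sensor positions in C is redundant.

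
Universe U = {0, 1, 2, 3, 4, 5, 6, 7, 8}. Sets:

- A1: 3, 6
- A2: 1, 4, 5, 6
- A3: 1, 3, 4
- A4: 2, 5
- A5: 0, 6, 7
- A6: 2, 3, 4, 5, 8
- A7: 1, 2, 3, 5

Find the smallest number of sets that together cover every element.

3

A2, A5, A6 together cover {0, 1, 2, 3, 4, 5, 6, 7, 8} — every element.
No 2 of the 7 sets cover everything (all 21 pairs fall short), so 3 is minimum.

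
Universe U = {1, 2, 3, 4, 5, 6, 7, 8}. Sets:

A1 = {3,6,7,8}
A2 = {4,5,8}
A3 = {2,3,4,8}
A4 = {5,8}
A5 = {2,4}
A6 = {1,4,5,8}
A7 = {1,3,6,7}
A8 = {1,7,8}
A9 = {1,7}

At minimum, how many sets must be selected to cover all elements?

A1, A3, A6 together cover {1, 2, 3, 4, 5, 6, 7, 8} — every element.
No 2 of the 9 sets cover everything (all 36 pairs fall short), so 3 is minimum.

3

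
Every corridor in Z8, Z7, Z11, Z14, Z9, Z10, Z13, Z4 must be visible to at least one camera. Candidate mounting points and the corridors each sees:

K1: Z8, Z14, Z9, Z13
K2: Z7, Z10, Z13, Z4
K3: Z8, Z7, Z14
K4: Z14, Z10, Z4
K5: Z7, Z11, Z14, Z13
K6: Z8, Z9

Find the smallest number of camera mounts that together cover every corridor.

K1, K2, K5 together cover {Z8, Z7, Z11, Z14, Z9, Z10, Z13, Z4} — every corridor.
No 2 of the 6 camera mounts cover everything (all 15 pairs fall short), so 3 is minimum.

3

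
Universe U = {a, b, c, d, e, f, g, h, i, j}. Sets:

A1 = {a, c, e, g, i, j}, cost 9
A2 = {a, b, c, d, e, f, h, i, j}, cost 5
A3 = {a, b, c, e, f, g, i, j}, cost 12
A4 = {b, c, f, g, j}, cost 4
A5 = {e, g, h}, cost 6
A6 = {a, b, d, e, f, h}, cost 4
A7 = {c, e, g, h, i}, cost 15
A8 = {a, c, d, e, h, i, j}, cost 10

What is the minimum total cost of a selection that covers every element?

A2, A4 cover every element at cost 5 + 4 = 9.
Any cover uses at least 2 sets; among all covering selections none totals below 9.

9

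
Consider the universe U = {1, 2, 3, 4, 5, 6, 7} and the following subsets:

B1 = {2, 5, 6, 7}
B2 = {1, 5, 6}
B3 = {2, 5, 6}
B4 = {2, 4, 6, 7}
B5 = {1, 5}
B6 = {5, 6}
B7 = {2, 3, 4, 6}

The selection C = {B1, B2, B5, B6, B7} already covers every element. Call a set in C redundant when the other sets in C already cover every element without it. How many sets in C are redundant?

3

Drop B1: 7 uncovered — not redundant.
Drop B2: the rest still cover every element — redundant.
Drop B5: the rest still cover every element — redundant.
Drop B6: the rest still cover every element — redundant.
Drop B7: 3, 4 uncovered — not redundant.
3 redundant: B2, B5, B6.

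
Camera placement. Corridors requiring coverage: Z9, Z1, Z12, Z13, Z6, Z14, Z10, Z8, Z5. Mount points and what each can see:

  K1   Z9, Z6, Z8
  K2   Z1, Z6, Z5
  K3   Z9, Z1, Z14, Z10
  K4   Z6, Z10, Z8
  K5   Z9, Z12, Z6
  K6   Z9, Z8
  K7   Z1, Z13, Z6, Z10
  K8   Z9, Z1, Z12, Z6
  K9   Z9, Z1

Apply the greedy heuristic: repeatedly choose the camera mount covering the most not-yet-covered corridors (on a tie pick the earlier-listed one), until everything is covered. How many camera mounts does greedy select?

Pick 1: K3 covers 4 new corridors (Z9, Z1, Z14, Z10).
Pick 2: K1 covers 2 new corridors (Z6, Z8).
Pick 3: K2 covers 1 new corridors (Z5).
Pick 4: K5 covers 1 new corridors (Z12).
Pick 5: K7 covers 1 new corridors (Z13).
Greedy uses 5 camera mounts.

5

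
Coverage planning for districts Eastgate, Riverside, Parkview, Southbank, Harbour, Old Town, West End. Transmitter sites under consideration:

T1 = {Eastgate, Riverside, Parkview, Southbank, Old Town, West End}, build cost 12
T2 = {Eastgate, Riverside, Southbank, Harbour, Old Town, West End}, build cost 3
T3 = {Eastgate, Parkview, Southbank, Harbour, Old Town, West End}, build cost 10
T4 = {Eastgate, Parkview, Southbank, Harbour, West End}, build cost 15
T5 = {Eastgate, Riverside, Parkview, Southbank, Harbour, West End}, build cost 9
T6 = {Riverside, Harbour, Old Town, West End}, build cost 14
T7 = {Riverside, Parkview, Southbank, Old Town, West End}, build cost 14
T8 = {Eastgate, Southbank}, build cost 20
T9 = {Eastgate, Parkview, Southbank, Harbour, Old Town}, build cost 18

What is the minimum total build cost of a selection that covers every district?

12

T2, T5 cover every district at build cost 3 + 9 = 12.
Any cover uses at least 2 transmitter sites; among all covering selections none totals below 12.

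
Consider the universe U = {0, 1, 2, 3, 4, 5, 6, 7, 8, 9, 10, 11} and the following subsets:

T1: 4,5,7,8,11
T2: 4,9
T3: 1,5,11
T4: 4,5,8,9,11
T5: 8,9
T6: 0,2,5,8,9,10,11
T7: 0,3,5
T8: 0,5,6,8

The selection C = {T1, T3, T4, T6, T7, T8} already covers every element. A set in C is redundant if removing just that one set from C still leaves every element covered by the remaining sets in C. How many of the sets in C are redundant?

1

Drop T1: 7 uncovered — not redundant.
Drop T3: 1 uncovered — not redundant.
Drop T4: the rest still cover every element — redundant.
Drop T6: 2, 10 uncovered — not redundant.
Drop T7: 3 uncovered — not redundant.
Drop T8: 6 uncovered — not redundant.
1 redundant: T4.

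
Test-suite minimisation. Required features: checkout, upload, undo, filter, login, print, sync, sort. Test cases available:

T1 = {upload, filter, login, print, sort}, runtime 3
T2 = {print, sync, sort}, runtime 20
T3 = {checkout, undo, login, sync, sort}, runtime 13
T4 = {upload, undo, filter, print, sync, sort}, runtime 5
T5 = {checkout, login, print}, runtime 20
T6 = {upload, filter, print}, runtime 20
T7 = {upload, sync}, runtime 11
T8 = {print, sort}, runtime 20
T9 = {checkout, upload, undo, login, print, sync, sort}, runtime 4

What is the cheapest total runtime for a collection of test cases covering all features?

7

T1, T9 cover every feature at runtime 3 + 4 = 7.
Any cover uses at least 2 test cases; among all covering selections none totals below 7.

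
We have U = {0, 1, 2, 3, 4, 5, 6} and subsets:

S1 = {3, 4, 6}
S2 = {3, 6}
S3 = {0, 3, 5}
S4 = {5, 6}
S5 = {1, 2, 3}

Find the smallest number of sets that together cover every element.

3

S1, S3, S5 together cover {0, 1, 2, 3, 4, 5, 6} — every element.
No 2 of the 5 sets cover everything (all 10 pairs fall short), so 3 is minimum.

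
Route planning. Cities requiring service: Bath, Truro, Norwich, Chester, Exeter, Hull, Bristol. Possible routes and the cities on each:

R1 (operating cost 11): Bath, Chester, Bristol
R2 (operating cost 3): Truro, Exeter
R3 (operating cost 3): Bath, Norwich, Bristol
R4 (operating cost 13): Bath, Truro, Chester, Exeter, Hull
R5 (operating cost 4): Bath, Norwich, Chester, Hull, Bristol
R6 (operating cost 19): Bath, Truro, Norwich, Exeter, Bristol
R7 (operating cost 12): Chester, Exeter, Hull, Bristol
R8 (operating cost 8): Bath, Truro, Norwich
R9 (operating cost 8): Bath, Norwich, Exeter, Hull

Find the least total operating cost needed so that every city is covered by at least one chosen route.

7

R2, R5 cover every city at operating cost 3 + 4 = 7.
Any cover uses at least 2 routes; among all covering selections none totals below 7.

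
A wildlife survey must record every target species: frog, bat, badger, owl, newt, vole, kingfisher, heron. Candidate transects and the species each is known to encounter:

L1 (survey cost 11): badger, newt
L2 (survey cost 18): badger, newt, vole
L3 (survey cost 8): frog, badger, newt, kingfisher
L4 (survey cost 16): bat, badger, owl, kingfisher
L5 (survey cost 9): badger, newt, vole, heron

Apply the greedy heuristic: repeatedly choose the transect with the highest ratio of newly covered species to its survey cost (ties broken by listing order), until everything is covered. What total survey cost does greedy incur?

33

Pick 1: L3 adds 4 new (frog, badger, newt, kingfisher) at survey cost 8 (ratio 4/8).
Pick 2: L5 adds 2 new (vole, heron) at survey cost 9 (ratio 2/9).
Pick 3: L4 adds 2 new (bat, owl) at survey cost 16 (ratio 2/16).
Greedy total survey cost: 8 + 9 + 16 = 33.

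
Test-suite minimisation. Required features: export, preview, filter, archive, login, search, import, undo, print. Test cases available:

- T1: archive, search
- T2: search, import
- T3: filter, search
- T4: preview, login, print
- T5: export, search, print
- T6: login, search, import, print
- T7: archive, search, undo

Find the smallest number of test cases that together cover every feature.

5

T2, T3, T4, T5, T7 together cover {export, preview, filter, archive, login, search, import, undo, print} — every feature.
No 4 of the 7 test cases cover everything (all 35 size-4 selections fall short), so 5 is minimum.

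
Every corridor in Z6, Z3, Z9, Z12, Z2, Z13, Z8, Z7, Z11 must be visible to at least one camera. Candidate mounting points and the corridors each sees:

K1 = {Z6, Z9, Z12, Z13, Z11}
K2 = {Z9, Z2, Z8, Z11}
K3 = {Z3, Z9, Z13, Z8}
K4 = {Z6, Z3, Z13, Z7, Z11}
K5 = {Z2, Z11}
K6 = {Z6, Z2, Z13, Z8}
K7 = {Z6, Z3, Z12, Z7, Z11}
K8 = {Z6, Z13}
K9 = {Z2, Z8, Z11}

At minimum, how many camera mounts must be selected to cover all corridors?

3

K1, K2, K4 together cover {Z6, Z3, Z9, Z12, Z2, Z13, Z8, Z7, Z11} — every corridor.
No 2 of the 9 camera mounts cover everything (all 36 pairs fall short), so 3 is minimum.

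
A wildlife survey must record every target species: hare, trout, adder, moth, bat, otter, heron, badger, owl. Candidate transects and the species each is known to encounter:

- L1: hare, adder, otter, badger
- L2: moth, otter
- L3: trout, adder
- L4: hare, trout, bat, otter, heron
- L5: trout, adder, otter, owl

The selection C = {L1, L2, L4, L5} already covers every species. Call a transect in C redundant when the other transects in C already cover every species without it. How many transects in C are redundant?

0

Drop L1: badger uncovered — not redundant.
Drop L2: moth uncovered — not redundant.
Drop L4: bat, heron uncovered — not redundant.
Drop L5: owl uncovered — not redundant.
None of the transects in C is redundant.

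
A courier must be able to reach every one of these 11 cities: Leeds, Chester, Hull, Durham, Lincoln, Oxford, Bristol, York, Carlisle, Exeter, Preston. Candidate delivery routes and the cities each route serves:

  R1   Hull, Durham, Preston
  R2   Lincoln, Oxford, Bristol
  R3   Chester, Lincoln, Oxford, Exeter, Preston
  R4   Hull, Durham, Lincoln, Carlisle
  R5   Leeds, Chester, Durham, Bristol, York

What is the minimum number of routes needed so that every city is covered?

3

R3, R4, R5 together cover {Leeds, Chester, Hull, Durham, Lincoln, Oxford, Bristol, York, Carlisle, Exeter, Preston} — every city.
No 2 of the 5 routes cover everything (all 10 pairs fall short), so 3 is minimum.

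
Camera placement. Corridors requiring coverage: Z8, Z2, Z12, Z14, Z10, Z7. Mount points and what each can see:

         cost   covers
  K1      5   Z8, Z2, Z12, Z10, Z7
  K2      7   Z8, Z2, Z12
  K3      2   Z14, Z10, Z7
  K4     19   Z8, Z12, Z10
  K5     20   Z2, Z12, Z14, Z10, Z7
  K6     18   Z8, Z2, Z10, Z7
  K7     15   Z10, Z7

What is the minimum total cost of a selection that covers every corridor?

7

K1, K3 cover every corridor at cost 5 + 2 = 7.
Any cover uses at least 2 camera mounts; among all covering selections none totals below 7.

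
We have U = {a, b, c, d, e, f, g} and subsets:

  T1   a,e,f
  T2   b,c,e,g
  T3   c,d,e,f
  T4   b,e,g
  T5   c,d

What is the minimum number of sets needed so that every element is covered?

T1, T2, T3 together cover {a, b, c, d, e, f, g} — every element.
No 2 of the 5 sets cover everything (all 10 pairs fall short), so 3 is minimum.

3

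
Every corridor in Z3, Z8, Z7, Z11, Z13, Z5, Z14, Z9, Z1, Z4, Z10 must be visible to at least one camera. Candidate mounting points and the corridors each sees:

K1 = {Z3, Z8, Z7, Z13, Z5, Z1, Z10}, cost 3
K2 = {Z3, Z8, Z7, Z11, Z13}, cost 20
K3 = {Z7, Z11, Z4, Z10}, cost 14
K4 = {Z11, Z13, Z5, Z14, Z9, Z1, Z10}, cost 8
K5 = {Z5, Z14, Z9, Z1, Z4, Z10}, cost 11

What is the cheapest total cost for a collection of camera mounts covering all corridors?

K1, K4, K5 cover every corridor at cost 3 + 8 + 11 = 22.
Any cover uses at least 2 camera mounts; among all covering selections none totals below 22.

22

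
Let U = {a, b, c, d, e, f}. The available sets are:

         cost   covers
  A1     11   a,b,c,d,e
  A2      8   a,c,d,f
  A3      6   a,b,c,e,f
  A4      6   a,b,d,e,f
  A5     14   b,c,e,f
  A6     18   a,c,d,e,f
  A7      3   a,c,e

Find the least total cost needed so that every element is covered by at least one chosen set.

A4, A7 cover every element at cost 6 + 3 = 9.
Any cover uses at least 2 sets; among all covering selections none totals below 9.

9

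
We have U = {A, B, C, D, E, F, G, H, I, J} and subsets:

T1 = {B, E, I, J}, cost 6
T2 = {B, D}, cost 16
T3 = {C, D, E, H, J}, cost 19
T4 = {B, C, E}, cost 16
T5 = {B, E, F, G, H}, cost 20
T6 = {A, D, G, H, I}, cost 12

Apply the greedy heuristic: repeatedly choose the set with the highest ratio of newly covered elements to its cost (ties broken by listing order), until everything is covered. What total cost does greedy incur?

54

Pick 1: T1 adds 4 new (B, E, I, J) at cost 6 (ratio 4/6).
Pick 2: T6 adds 4 new (A, D, G, H) at cost 12 (ratio 4/12).
Pick 3: T4 adds 1 new (C) at cost 16 (ratio 1/16).
Pick 4: T5 adds 1 new (F) at cost 20 (ratio 1/20).
Greedy total cost: 6 + 12 + 16 + 20 = 54. (The true optimum is 51, so greedy overshoots here.)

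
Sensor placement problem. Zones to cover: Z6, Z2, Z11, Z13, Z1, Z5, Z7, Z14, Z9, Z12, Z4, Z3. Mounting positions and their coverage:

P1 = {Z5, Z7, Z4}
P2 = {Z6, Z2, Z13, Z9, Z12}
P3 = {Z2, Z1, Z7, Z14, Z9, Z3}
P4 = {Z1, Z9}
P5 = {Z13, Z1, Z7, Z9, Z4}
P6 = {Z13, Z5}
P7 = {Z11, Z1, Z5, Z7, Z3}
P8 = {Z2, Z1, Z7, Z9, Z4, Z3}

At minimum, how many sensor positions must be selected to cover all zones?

P1, P2, P3, P7 together cover {Z6, Z2, Z11, Z13, Z1, Z5, Z7, Z14, Z9, Z12, Z4, Z3} — every zone.
No 3 of the 8 sensor positions cover everything (all 56 triples fall short), so 4 is minimum.

4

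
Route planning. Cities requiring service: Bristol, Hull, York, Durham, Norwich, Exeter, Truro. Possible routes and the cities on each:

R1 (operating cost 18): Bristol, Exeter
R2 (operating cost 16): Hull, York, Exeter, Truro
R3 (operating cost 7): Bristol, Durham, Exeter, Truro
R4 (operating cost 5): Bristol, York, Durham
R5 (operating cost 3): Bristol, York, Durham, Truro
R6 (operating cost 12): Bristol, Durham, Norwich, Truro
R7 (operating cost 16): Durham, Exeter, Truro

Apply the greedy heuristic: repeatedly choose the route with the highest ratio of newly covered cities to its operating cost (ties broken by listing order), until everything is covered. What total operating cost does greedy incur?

Pick 1: R5 adds 4 new (Bristol, York, Durham, Truro) at operating cost 3 (ratio 4/3).
Pick 2: R3 adds 1 new (Exeter) at operating cost 7 (ratio 1/7).
Pick 3: R6 adds 1 new (Norwich) at operating cost 12 (ratio 1/12).
Pick 4: R2 adds 1 new (Hull) at operating cost 16 (ratio 1/16).
Greedy total operating cost: 3 + 7 + 12 + 16 = 38. (The true optimum is 28, so greedy overshoots here.)

38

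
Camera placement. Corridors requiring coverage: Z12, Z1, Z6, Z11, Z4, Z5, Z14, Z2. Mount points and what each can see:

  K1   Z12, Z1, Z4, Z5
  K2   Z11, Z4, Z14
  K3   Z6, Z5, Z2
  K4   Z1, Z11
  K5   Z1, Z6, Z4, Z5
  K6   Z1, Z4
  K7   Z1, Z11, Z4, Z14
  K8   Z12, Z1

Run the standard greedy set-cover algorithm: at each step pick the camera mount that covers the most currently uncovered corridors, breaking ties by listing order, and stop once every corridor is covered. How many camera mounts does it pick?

Pick 1: K1 covers 4 new corridors (Z12, Z1, Z4, Z5).
Pick 2: K2 covers 2 new corridors (Z11, Z14).
Pick 3: K3 covers 2 new corridors (Z6, Z2).
Greedy uses 3 camera mounts.

3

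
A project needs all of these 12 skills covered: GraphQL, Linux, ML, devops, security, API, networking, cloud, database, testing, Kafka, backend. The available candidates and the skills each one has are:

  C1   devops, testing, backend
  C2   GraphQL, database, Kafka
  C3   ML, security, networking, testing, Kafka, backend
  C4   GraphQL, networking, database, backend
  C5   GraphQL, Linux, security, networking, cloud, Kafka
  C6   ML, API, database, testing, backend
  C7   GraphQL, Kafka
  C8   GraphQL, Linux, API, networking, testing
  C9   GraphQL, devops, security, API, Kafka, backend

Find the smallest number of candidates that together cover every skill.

3

C1, C5, C6 together cover {GraphQL, Linux, ML, devops, security, API, networking, cloud, database, testing, Kafka, backend} — every skill.
No 2 of the 9 candidates cover everything (all 36 pairs fall short), so 3 is minimum.
Greedy (largest uncovered first) would take C3, C5, C6, C1 — 4 candidates — but 3 suffice.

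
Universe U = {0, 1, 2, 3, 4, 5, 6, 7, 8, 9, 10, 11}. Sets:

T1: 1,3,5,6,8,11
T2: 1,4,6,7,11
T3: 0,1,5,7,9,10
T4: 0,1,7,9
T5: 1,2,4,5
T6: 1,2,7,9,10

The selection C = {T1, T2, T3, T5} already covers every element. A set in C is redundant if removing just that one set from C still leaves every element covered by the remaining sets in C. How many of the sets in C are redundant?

Drop T1: 3, 8 uncovered — not redundant.
Drop T2: the rest still cover every element — redundant.
Drop T3: 0, 9, 10 uncovered — not redundant.
Drop T5: 2 uncovered — not redundant.
1 redundant: T2.

1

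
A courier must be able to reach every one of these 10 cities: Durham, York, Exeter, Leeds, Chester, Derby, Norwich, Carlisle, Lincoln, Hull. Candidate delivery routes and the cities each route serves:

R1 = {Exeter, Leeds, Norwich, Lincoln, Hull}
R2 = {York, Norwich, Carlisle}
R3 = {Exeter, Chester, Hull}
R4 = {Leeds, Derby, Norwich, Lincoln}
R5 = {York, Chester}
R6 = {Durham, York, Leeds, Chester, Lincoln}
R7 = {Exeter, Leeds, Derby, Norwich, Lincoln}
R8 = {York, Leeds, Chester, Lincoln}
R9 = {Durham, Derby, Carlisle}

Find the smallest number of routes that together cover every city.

3

R1, R5, R9 together cover {Durham, York, Exeter, Leeds, Chester, Derby, Norwich, Carlisle, Lincoln, Hull} — every city.
No 2 of the 9 routes cover everything (all 36 pairs fall short), so 3 is minimum.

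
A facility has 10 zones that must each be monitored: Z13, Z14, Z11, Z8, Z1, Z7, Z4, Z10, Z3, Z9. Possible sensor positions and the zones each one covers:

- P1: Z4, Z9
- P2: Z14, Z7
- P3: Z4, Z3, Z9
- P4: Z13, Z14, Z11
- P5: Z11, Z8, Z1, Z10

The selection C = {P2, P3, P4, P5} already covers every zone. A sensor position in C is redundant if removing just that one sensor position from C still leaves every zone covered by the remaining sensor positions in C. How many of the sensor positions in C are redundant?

Drop P2: Z7 uncovered — not redundant.
Drop P3: Z4, Z3, Z9 uncovered — not redundant.
Drop P4: Z13 uncovered — not redundant.
Drop P5: Z8, Z1, Z10 uncovered — not redundant.
None of the sensor positions in C is redundant.

0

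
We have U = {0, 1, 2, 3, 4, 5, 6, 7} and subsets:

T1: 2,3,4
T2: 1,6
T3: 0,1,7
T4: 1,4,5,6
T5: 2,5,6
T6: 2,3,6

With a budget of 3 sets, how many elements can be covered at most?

8

Choosing T1, T3, T4 covers {0, 1, 2, 3, 4, 5, 6, 7} — 8 elements.
That is all 8 elements.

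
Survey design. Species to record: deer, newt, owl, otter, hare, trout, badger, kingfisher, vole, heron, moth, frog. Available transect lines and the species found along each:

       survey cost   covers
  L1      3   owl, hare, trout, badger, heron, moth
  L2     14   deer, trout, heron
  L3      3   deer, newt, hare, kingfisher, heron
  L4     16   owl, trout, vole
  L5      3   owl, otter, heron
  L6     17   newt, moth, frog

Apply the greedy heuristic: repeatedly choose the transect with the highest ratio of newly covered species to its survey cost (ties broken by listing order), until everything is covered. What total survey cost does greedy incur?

42

Pick 1: L1 adds 6 new (owl, hare, trout, badger, heron, moth) at survey cost 3 (ratio 6/3).
Pick 2: L3 adds 3 new (deer, newt, kingfisher) at survey cost 3 (ratio 3/3).
Pick 3: L5 adds 1 new (otter) at survey cost 3 (ratio 1/3).
Pick 4: L4 adds 1 new (vole) at survey cost 16 (ratio 1/16).
Pick 5: L6 adds 1 new (frog) at survey cost 17 (ratio 1/17).
Greedy total survey cost: 3 + 3 + 3 + 16 + 17 = 42.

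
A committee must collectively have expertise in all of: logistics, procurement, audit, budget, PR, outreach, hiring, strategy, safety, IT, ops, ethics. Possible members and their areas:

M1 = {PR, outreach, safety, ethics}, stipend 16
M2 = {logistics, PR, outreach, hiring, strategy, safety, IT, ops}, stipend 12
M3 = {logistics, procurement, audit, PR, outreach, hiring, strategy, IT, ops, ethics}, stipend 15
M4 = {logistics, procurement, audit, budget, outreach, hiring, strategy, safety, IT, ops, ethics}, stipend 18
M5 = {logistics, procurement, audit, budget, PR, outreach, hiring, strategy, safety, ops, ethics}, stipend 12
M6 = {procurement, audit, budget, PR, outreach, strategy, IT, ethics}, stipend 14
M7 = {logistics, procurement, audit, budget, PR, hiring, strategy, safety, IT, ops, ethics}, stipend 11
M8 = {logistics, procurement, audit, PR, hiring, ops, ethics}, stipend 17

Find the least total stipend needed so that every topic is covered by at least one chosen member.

M2, M7 cover every topic at stipend 12 + 11 = 23.
Any cover uses at least 2 members; among all covering selections none totals below 23.

23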